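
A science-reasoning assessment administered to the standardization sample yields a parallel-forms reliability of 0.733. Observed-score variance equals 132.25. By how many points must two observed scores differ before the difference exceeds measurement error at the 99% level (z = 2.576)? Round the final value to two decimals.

21.65

SD = √132.25 = 11.5000
SEM = 11.5000 * √(1 − 0.7330) = 11.5000 * √0.2670 ≈ 11.5000 * 0.5167 ≈ 5.9423
SE_diff = SEM * √2 ≈ 5.9423 * 1.4142 ≈ 8.4037
Smallest detectable difference = 2.576*8.4037 ≈ 21.6478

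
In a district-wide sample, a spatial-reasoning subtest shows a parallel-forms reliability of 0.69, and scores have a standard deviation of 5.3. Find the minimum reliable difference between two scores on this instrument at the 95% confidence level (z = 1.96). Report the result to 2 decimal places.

The standard error of measurement is 5.30000*√(1 − 0.69000) ≃ 5.30000*0.55678 ≃ 2.95092.
Standard error of the difference = 2.95092·√2 ≃ 4.17322
Minimum reliable difference = 1.96 * SE_diff ≃ 1.96 * 4.17322 ≃ 8.17952

8.18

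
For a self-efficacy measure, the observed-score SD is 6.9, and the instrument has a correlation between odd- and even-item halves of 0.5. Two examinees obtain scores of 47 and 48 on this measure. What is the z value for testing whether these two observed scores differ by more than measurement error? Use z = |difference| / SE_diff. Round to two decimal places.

0.18

Full-length reliability (Spearman-Brown) = 2(0.5)/(1+0.5) ≈ 0.6667
SEM = 6.9000 * √(1 − 0.6667) = 6.9000 * √0.3333 ≈ 6.9000 * 0.5774 ≈ 3.9837
SE_diff = √2 * SEM ≈ 5.6338
z = |47 − 48| / 5.6338 = 1 / 5.6338 ≈ 0.1775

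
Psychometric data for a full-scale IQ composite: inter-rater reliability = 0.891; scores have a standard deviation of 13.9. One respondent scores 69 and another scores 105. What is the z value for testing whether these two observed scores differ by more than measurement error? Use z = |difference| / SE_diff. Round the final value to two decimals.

5.55

SEM = 13.900 * √(1 − 0.891) = 13.900 * √0.109 ≃ 13.900 * 0.330 ≃ 4.589
SE_diff = SEM * √2 ≃ 4.589 * 1.414 ≃ 6.490
z = 36 / 6.490 ≃ 5.547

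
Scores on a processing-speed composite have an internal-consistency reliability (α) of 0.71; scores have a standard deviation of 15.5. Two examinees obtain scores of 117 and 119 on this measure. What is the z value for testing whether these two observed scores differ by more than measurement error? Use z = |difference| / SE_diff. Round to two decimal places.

SEM = 15.5000*√(1 − 0.7100) ≈ 8.3470
Standard error of the difference = 8.3470·√2 ≈ 11.8044
z = |117 − 119| / 11.8044 = 2 / 11.8044 ≈ 0.1694

0.17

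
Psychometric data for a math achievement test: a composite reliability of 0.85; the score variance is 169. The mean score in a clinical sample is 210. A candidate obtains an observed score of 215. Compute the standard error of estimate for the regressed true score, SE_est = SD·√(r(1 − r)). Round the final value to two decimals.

4.64

σ = 169^(1/2) = 13.00000
SE_est = SD * √(r(1 − r)) = 13.00000 * √0.12750 ≈ 13.00000 * 0.35707 ≈ 4.64193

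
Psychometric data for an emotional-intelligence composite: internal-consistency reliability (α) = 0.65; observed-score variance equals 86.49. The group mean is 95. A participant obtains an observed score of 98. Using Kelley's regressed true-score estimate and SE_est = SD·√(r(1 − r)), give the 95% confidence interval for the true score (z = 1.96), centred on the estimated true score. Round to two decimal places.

[88.26, 105.64]

σ = 86.49^(1/2) = 9.3000
T̂ = r·X + (1 − r)·M = 0.6500·98 + 0.3500·95 = 63.7000 + 33.2500 ≃ 96.9500
SE_est = SD · √(r(1 − r)) = 9.3000 · √0.2275 ≃ 9.3000 · 0.4770 ≃ 4.4358
CI = 96.9500 ± 1.96 · 4.4358 → [88.2558, 105.6442]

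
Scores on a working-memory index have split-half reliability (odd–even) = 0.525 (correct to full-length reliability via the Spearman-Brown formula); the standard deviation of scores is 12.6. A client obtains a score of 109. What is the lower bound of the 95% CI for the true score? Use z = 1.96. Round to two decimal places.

95.22

Spearman-Brown: r = 2(0.525) / (1 + 0.525) = 1.050 / 1.525 ≈ 0.689
SEM = 12.600 · √(1 − 0.689) = 12.600 · √0.311 ≈ 12.600 · 0.558 ≈ 7.032
1.96 · SEM ≈ 13.783
Lower limit = 109 − 13.783 ≈ 95.217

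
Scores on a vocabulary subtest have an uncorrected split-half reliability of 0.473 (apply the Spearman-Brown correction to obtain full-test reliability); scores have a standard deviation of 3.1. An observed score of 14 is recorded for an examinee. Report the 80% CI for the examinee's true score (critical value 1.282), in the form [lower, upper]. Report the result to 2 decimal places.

r_full = 2·0.473 / (1 + 0.473) ≈ 0.6422
The standard error of measurement is 3.1000·√(1 − 0.6422) ≈ 3.1000·0.5981 ≈ 1.8542.
1.282 · SEM ≈ 2.3771
Interval: (11.6229, 16.3771)

[11.62, 16.38]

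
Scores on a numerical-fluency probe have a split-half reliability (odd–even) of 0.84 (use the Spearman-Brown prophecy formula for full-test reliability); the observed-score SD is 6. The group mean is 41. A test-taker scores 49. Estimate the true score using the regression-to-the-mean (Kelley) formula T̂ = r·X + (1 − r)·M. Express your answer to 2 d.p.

48.30

r_full = 2·0.84 / (1 + 0.84) ≈ 0.913
Estimated true score = 0.913*49 + (1 − 0.913)*41 ≈ 48.304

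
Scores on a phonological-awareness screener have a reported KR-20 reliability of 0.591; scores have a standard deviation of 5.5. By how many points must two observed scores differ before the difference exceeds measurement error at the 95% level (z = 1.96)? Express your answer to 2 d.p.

9.75

SEM = 5.50000*√(1 − 0.59100) ≈ 3.51742
Standard error of the difference = 3.51742·√2 ≈ 4.97438
Smallest detectable difference = 1.96*4.97438 ≈ 9.74979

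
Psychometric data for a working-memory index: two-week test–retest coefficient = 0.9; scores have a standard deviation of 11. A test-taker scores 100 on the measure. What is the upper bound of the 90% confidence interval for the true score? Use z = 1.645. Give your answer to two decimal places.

105.72

SEM = 11.000 * √(1 − 0.900) = 11.000 * √0.100 ≈ 11.000 * 0.316 ≈ 3.479
Margin = 1.645 * 3.479 ≈ 5.722
Upper bound: 100 + 5.722 = 105.722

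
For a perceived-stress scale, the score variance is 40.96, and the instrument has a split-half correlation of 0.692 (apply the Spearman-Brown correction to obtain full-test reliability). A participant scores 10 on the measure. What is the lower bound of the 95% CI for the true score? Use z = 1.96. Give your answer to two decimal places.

4.65

SD = √40.96 = 6.400
r_full = 2·0.692 / (1 + 0.692) ≈ 0.818
The standard error of measurement is 6.400·√(1 − 0.818) ≈ 6.400·0.427 ≈ 2.731.
Half-width = 1.96·2.731 ≈ 5.352
Lower bound: 10 − 5.352 = 4.648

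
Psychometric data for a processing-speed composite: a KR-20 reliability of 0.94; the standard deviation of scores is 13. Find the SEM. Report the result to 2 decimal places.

3.18

The standard error of measurement is 13.000*√(1 − 0.940) ≈ 13.000*0.245 ≈ 3.184.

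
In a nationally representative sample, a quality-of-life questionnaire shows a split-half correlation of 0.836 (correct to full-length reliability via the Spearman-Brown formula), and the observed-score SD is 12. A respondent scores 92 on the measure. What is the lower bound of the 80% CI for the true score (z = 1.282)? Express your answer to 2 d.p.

r_full = 2·0.836 / (1 + 0.836) ≃ 0.9107
The standard error of measurement is 12.0000·√(1 − 0.9107) ≃ 12.0000·0.2989 ≃ 3.5865.
Margin = 1.282 · 3.5865 ≃ 4.5979
Lower limit = 92 − 4.5979 ≃ 87.4021

87.40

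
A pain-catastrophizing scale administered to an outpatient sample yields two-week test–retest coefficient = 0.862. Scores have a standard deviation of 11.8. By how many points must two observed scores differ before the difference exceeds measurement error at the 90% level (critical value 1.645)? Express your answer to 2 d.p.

SEM = 11.8000 · √(1 − 0.8620) = 11.8000 · √0.1380 ≃ 11.8000 · 0.3715 ≃ 4.3835
SE_diff = SEM · √2 ≃ 4.3835 · 1.4142 ≃ 6.1992
Minimum reliable difference = 1.645 · SE_diff ≃ 1.645 · 6.1992 ≃ 10.1977

10.20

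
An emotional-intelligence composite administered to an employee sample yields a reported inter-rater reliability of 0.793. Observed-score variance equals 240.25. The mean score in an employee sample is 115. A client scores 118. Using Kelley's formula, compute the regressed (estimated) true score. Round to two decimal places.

117.38

T̂ = r·X + (1 − r)·M = 0.79300·118 + 0.20700·115 = 93.57400 + 23.80500 ≈ 117.37900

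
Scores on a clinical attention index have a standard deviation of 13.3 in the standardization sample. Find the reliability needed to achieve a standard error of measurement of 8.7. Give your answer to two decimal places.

r = 1 − (8.700/13.3)² ≃ 1 − 0.428 ≃ 0.572

0.57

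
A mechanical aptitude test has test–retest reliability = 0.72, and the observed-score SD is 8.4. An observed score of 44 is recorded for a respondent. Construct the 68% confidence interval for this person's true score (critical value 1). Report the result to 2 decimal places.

[39.56, 48.44]

The standard error of measurement is 8.4000×√(1 − 0.7200) ≈ 8.4000×0.5292 ≈ 4.4449.
Half-width = 1×4.4449 ≈ 4.4449
68% CI: 44 ± 4.4449 = [39.5551, 48.4449]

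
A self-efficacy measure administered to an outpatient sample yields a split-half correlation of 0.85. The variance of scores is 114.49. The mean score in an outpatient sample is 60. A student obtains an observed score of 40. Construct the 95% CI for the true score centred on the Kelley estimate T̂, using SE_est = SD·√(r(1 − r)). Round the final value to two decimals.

[35.90, 47.35]

σ = 114.49^(1/2) = 10.70000
r_full = 2·0.85 / (1 + 0.85) ≈ 0.91892
T̂ = r·X + (1 − r)·M = 0.91892×40 + 0.08108×60 ≈ 36.75676 + 4.86486 ≈ 41.62162
SE_est = 10.70000·√[r(1 − r)] ≈ 2.92067
95% CI: 41.62162 ± 5.72451 ≈ (35.89711, 47.34613)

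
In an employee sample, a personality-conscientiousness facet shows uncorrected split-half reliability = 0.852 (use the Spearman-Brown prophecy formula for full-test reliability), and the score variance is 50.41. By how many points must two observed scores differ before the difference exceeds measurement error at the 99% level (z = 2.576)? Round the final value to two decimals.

7.31

SD = √50.41 = 7.1000
Full-length reliability (Spearman-Brown) = 2(0.852)/(1+0.852) ≈ 0.9201
SEM = 7.1000 · √(1 − 0.9201) = 7.1000 · √0.0799 ≈ 7.1000 · 0.2827 ≈ 2.0071
Standard error of the difference = 2.0071·√2 ≈ 2.8385
Smallest detectable difference = 2.576·2.8385 ≈ 7.3119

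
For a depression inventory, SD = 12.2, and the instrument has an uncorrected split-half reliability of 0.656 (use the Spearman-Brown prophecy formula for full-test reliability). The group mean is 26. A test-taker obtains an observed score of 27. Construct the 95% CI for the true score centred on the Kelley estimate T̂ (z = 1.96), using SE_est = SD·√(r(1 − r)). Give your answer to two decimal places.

[17.09, 36.49]

Full-length reliability (Spearman-Brown) = 2(0.656)/(1+0.656) ≈ 0.7923
T̂ = 0.7923(27) + 0.2077(26) ≈ 26.7923
SE_est = 12.2000×√(0.7923×0.2077) ≈ 4.9493
CI = 26.7923 ± 1.96 × 4.9493 → [17.0916, 36.4929]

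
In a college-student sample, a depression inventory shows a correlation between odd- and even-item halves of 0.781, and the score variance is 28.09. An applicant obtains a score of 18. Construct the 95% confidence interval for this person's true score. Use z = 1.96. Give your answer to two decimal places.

[14.36, 21.64]

SD = √28.09 = 5.30000
r_full = 2·0.781 / (1 + 0.781) ≈ 0.87704
SEM = 5.30000*√(1 − 0.87704) ≈ 1.85851
Half-width = 1.96*1.85851 ≈ 3.64269
CI = 18 ± 3.64269 → [14.35731, 21.64269]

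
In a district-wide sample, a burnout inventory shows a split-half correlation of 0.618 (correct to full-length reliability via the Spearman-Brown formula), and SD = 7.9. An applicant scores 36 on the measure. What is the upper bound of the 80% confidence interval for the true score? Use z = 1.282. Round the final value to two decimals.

r_full = 2·0.618 / (1 + 0.618) ≃ 0.764
SEM = 7.900*√(1 − 0.764) ≃ 3.839
Margin = 1.282 * 3.839 ≃ 4.921
Upper bound: 36 + 4.921 = 40.921

40.92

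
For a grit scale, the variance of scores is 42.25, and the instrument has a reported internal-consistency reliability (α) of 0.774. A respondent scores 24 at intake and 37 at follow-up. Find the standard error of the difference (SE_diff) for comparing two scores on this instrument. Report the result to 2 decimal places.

4.37

SD = √42.25 = 6.500
SEM = 6.500 × √(1 − 0.774) = 6.500 × √0.226 ≈ 6.500 × 0.475 ≈ 3.090
SE_diff = √2 × SEM ≈ 4.370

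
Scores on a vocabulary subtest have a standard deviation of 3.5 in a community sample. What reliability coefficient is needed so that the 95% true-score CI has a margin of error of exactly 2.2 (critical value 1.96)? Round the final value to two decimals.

Required SEM = 2.2 / 1.96 ≃ 1.12245
r = 1 − (SEM / SD)² = 1 − (1.12245 / 3.5)² ≃ 1 − 0.10285 ≃ 0.89715

0.90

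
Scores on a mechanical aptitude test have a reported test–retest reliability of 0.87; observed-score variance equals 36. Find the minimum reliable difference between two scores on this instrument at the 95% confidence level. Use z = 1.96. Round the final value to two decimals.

6.00

σ = 36^(1/2) = 6.000
SEM = 6.000*√(1 − 0.870) ≃ 2.163
SE_diff = √2 * SEM ≃ 3.059
Minimum reliable difference = 1.96 * SE_diff ≃ 1.96 * 3.059 ≃ 5.996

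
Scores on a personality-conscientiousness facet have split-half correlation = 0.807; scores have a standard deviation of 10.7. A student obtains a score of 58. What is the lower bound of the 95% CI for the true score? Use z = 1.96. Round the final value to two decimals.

Full-length reliability (Spearman-Brown) = 2(0.807)/(1+0.807) ≃ 0.89319
SEM = 10.70000 · √(1 − 0.89319) = 10.70000 · √0.10681 ≃ 10.70000 · 0.32681 ≃ 3.49690
Margin = 1.96 · 3.49690 ≃ 6.85393
Lower limit = 58 − 6.85393 ≃ 51.14607

51.15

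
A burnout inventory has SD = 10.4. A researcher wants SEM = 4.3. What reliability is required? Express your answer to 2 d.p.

r = 1 − (SEM / SD)² = 1 − (4.3000 / 10.4)² ≃ 1 − 0.1710 ≃ 0.8290

0.83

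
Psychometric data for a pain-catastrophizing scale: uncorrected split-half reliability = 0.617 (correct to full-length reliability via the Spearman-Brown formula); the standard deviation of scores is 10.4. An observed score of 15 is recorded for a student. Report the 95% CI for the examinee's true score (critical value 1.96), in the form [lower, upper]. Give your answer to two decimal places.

[5.08, 24.92]

r_full = 2·0.617 / (1 + 0.617) ≈ 0.7631
SEM = 10.4000 * √(1 − 0.7631) = 10.4000 * √0.2369 ≈ 10.4000 * 0.4867 ≈ 5.0615
1.96 * SEM ≈ 9.9205
95% CI: 15 ± 9.9205 = [5.0795, 24.9205]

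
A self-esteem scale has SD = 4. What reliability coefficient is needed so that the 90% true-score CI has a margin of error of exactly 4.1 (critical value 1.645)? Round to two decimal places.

SEM needed = half-width / z = 4.1/1.645 ≃ 2.492
r = 1 − (2.492/4)² ≃ 1 − 0.388 ≃ 0.612

0.61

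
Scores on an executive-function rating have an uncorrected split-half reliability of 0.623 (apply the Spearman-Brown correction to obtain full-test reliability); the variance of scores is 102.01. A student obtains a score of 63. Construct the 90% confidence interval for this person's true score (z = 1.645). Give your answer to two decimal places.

[54.99, 71.01]

SD = √102.01 ≈ 10.100
Spearman-Brown: r = 2(0.623) / (1 + 0.623) = 1.246 / 1.623 ≈ 0.768
SEM = 10.100×√(1 − 0.768) ≈ 4.868
Half-width = 1.645×4.868 ≈ 8.008
90% CI: 63 ± 8.008 = [54.992, 71.008]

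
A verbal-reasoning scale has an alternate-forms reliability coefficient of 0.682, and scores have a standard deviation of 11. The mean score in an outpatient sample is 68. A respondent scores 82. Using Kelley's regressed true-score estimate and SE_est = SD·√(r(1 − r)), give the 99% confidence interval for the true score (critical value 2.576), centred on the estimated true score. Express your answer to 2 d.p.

T̂ = r·X + (1 − r)·M = 0.682·82 + 0.318·68 = 55.924 + 21.624 ≈ 77.548
SE_est = SD · √(r(1 − r)) = 11.000 · √0.217 ≈ 11.000 · 0.466 ≈ 5.123
CI = 77.548 ± 2.576 · 5.123 → [64.352, 90.744]

[64.35, 90.74]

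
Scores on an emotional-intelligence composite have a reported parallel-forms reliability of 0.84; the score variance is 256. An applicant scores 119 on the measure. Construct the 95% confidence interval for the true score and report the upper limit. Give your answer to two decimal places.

131.54

SD = √256 ≈ 16.0000
SEM = 16.0000*√(1 − 0.8400) ≈ 6.4000
1.96 * SEM ≈ 12.5440
Upper limit = 119 + 12.5440 ≈ 131.5440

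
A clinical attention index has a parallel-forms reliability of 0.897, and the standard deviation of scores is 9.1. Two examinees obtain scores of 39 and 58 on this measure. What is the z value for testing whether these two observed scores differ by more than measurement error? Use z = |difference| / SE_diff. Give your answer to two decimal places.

The standard error of measurement is 9.100*√(1 − 0.897) ≈ 9.100*0.321 ≈ 2.921.
SE_diff = SEM * √2 ≈ 2.921 * 1.414 ≈ 4.130
z = |39 − 58| / 4.130 = 19 / 4.130 ≈ 4.600

4.60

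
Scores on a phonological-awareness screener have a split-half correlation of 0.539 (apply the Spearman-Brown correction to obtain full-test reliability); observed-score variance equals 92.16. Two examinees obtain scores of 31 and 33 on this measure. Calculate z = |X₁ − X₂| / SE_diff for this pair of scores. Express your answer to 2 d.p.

0.27

SD = √92.16 ≃ 9.600
Spearman-Brown: r = 2(0.539) / (1 + 0.539) = 1.078 / 1.539 ≃ 0.700
SEM = 9.600*√(1 − 0.700) ≃ 5.254
Standard error of the difference = 5.254·√2 ≃ 7.430
z = |31 − 33| / 7.430 = 2 / 7.430 ≃ 0.269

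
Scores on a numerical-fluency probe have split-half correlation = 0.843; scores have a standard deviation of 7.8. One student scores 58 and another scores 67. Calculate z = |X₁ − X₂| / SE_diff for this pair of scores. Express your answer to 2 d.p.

r_full = 2·0.843 / (1 + 0.843) ≈ 0.9148
SEM = 7.8000·√(1 − 0.9148) ≈ 2.2766
SE_diff = √2 · SEM ≈ 3.2196
z = 9 / 3.2196 ≈ 2.7954

2.80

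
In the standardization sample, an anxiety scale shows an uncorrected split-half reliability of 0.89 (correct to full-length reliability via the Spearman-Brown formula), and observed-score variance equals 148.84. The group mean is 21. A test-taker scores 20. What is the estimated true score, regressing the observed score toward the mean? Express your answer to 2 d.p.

Spearman-Brown: r = 2(0.89) / (1 + 0.89) = 1.780 / 1.890 ≃ 0.942
Estimated true score = 0.942×20 + (1 − 0.942)×21 ≃ 20.058

20.06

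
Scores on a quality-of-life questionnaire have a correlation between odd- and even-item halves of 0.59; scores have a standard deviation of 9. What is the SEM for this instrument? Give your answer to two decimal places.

Full-length reliability (Spearman-Brown) = 2(0.59)/(1+0.59) ≈ 0.7421
SEM = 9.0000 * √(1 − 0.7421) = 9.0000 * √0.2579 ≈ 9.0000 * 0.5078 ≈ 4.5702

4.57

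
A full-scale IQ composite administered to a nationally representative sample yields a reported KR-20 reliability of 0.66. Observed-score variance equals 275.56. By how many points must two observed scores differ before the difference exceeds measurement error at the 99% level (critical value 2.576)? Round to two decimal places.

35.26

σ = 275.56^(1/2) = 16.60000
The standard error of measurement is 16.60000×√(1 − 0.66000) ≈ 16.60000×0.58310 ≈ 9.67938.
SE_diff = SEM × √2 ≈ 9.67938 × 1.41421 ≈ 13.68871
Minimum reliable difference = 2.576 × SE_diff ≈ 2.576 × 13.68871 ≈ 35.26212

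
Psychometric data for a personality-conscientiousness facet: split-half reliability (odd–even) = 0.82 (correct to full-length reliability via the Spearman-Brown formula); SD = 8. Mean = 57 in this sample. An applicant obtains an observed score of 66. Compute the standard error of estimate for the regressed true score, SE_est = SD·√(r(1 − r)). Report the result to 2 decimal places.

Full-length reliability (Spearman-Brown) = 2(0.82)/(1+0.82) ≈ 0.9011
SE_est = 8.0000·√[r(1 − r)] ≈ 2.3882

2.39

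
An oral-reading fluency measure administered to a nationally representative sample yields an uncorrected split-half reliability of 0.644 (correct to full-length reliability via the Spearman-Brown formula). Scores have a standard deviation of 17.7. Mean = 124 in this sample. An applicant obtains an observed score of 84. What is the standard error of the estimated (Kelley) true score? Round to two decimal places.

7.29

r_full = 2·0.644 / (1 + 0.644) ≈ 0.7835
SE_est = SD * √(r(1 − r)) = 17.7000 * √0.1697 ≈ 17.7000 * 0.4119 ≈ 7.2905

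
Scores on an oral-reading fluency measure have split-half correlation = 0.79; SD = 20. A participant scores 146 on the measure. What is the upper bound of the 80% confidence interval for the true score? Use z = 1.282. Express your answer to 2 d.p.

154.78

Spearman-Brown: r = 2(0.79) / (1 + 0.79) = 1.5800 / 1.7900 ≈ 0.8827
SEM = 20.0000 · √(1 − 0.8827) = 20.0000 · √0.1173 ≈ 20.0000 · 0.3425 ≈ 6.8504
Half-width = 1.282·6.8504 ≈ 8.7822
Upper bound: 146 + 8.7822 = 154.7822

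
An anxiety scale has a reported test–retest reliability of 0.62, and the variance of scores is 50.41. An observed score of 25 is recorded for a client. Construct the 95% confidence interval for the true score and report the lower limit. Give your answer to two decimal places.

16.42

SD = √50.41 = 7.1000
SEM = 7.1000 · √(1 − 0.6200) = 7.1000 · √0.3800 ≈ 7.1000 · 0.6164 ≈ 4.3767
Margin = 1.96 · 4.3767 ≈ 8.5784
Lower bound: 25 − 8.5784 = 16.4216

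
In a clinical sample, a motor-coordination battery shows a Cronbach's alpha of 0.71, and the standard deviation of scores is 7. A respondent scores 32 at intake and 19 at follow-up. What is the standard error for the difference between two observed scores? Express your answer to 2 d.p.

5.33

SEM = 7.00000×√(1 − 0.71000) ≈ 3.76962
SE_diff = SEM × √2 ≈ 3.76962 × 1.41421 ≈ 5.33104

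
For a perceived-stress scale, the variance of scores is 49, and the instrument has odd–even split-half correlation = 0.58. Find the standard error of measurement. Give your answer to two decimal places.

σ = 49^(1/2) = 7.000
Full-length reliability (Spearman-Brown) = 2(0.58)/(1+0.58) ≈ 0.734
The standard error of measurement is 7.000·√(1 − 0.734) ≈ 7.000·0.516 ≈ 3.609.

3.61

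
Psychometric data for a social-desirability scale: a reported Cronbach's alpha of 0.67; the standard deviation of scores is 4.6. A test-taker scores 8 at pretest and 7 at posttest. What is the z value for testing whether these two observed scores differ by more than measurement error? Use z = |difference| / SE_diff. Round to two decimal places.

0.27

SEM = 4.600 * √(1 − 0.670) = 4.600 * √0.330 ≈ 4.600 * 0.574 ≈ 2.642
Standard error of the difference = 2.642·√2 ≈ 3.737
z = 1 / 3.737 ≈ 0.268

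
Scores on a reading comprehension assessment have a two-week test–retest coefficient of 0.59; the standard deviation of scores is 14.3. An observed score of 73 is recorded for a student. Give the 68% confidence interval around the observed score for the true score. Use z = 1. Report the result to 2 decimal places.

SEM = 14.30000 * √(1 − 0.59000) = 14.30000 * √0.41000 ≃ 14.30000 * 0.64031 ≃ 9.15647
Margin = 1 * 9.15647 ≃ 9.15647
68% CI: 73 ± 9.15647 = [63.84353, 82.15647]

[63.84, 82.16]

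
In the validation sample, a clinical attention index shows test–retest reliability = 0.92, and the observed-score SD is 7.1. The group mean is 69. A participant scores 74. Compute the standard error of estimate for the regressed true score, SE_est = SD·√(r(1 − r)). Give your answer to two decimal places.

SE_est = 7.1000·√[r(1 − r)] ≃ 1.9262

1.93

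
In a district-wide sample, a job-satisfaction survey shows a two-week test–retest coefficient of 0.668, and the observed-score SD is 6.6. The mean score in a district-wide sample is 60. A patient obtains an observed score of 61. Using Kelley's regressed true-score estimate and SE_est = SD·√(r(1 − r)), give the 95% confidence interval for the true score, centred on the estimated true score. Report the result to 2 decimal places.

T̂ = 0.66800(61) + 0.33200(60) ≈ 60.66800
SE_est = 6.60000·√(0.66800·0.33200) ≈ 3.10814
95% CI: 60.66800 ± 6.09196 ≈ (54.57604, 66.75996)

[54.58, 66.76]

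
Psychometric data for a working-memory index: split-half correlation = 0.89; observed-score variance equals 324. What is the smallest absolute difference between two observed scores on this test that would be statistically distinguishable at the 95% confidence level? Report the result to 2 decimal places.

12.04

SD = √324 = 18.0000
Full-length reliability (Spearman-Brown) = 2(0.89)/(1+0.89) ≃ 0.9418
SEM = 18.0000 * √(1 − 0.9418) = 18.0000 * √0.0582 ≃ 18.0000 * 0.2412 ≃ 4.3425
Standard error of the difference = 4.3425·√2 ≃ 6.1412
Smallest detectable difference = 1.96*6.1412 ≃ 12.0367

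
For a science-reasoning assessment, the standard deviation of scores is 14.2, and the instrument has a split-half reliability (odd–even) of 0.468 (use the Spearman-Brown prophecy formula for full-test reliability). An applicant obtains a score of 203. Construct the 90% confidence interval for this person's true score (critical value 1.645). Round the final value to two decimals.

Full-length reliability (Spearman-Brown) = 2(0.468)/(1+0.468) ≃ 0.638
SEM = 14.200 × √(1 − 0.638) = 14.200 × √0.362 ≃ 14.200 × 0.602 ≃ 8.548
1.645 × SEM ≃ 14.062
90% CI: 203 ± 14.062 = [188.938, 217.062]

[188.94, 217.06]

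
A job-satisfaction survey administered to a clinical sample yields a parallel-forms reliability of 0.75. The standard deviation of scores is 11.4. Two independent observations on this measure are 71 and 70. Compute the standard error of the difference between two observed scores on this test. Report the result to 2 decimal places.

SEM = 11.4000 · √(1 − 0.7500) = 11.4000 · √0.2500 ≃ 11.4000 · 0.5000 ≃ 5.7000
Standard error of the difference = 5.7000·√2 ≃ 8.0610

8.06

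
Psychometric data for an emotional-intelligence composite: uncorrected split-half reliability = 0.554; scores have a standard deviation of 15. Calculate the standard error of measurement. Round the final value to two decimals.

Spearman-Brown: r = 2(0.554) / (1 + 0.554) = 1.108 / 1.554 ≃ 0.713
SEM = 15.000×√(1 − 0.713) ≃ 8.036

8.04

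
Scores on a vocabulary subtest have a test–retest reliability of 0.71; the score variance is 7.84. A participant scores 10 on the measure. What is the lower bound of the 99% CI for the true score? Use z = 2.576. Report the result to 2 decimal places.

SD = √7.84 ≃ 2.8000
SEM = 2.8000·√(1 − 0.7100) ≃ 1.5078
Margin = 2.576 · 1.5078 ≃ 3.8842
Lower limit = 10 − 3.8842 ≃ 6.1158

6.12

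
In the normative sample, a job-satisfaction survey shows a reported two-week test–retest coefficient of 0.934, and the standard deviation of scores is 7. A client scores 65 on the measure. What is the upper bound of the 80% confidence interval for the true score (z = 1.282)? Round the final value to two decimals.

67.31

SEM = 7.000×√(1 − 0.934) ≈ 1.798
Half-width = 1.282×1.798 ≈ 2.305
Upper bound: 65 + 2.305 = 67.305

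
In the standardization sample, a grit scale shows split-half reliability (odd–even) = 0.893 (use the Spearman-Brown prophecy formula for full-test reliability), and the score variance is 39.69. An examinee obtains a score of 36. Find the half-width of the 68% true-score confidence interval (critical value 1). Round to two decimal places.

σ = 39.69^(1/2) = 6.30000
r_full = 2·0.893 / (1 + 0.893) ≈ 0.94348
SEM = 6.30000 × √(1 − 0.94348) = 6.30000 × √0.05652 ≈ 6.30000 × 0.23775 ≈ 1.49781
Half-width = 1×1.49781 ≈ 1.49781

1.50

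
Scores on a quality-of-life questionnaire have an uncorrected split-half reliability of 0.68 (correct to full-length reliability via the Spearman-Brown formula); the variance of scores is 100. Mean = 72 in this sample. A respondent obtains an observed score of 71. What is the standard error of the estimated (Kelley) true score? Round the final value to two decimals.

SD = √100 ≈ 10.000
Full-length reliability (Spearman-Brown) = 2(0.68)/(1+0.68) ≈ 0.810
SE_est = 10.000·√(0.810·0.190) ≈ 3.927

3.93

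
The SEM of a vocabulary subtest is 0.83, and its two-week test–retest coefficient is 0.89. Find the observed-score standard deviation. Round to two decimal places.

2.50

σ = SEM·(1 − r)^(−1/2) ≈ 0.83*3.015 ≈ 2.503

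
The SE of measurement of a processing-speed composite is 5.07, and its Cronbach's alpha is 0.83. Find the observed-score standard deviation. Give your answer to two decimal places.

12.30

σ = SEM·(1 − r)^(−1/2) ≈ 5.07*2.425 ≈ 12.297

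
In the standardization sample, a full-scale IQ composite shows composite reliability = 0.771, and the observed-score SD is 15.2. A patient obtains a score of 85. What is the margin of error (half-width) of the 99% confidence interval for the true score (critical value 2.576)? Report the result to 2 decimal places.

18.74

The standard error of measurement is 15.200·√(1 − 0.771) ≈ 15.200·0.479 ≈ 7.274.
Margin = 2.576 · 7.274 ≈ 18.737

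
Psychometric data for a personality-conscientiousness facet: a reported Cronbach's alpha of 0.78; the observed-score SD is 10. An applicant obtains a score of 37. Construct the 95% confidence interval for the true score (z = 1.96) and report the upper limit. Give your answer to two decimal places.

46.19

The standard error of measurement is 10.00000·√(1 − 0.78000) ≃ 10.00000·0.46904 ≃ 4.69042.
Margin = 1.96 · 4.69042 ≃ 9.19321
Upper bound: 37 + 9.19321 = 46.19321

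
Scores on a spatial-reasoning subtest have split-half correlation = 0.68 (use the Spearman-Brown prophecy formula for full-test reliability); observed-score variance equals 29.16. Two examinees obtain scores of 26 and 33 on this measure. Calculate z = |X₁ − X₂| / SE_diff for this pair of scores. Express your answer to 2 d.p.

2.10

σ = 29.16^(1/2) = 5.400
Spearman-Brown: r = 2(0.68) / (1 + 0.68) = 1.360 / 1.680 ≈ 0.810
SEM = 5.400 × √(1 − 0.810) = 5.400 × √0.190 ≈ 5.400 × 0.436 ≈ 2.357
SE_diff = SEM × √2 ≈ 2.357 × 1.414 ≈ 3.333
z = |26 − 33| / 3.333 = 7 / 3.333 ≈ 2.100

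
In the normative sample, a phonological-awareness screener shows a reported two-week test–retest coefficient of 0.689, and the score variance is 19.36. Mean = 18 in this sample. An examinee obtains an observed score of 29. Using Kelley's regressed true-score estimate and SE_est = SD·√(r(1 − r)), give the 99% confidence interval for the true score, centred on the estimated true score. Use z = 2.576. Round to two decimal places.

[20.33, 30.83]

SD = √19.36 ≈ 4.4000
T̂ = r·X + (1 − r)·M = 0.6890·29 + 0.3110·18 = 19.9810 + 5.5980 ≈ 25.5790
SE_est = SD · √(r(1 − r)) = 4.4000 · √0.2143 ≈ 4.4000 · 0.4629 ≈ 2.0368
CI = 25.5790 ± 2.576 · 2.0368 → [20.3323, 30.8257]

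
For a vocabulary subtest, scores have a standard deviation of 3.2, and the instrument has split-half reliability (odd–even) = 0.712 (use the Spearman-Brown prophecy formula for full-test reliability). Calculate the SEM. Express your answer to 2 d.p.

Full-length reliability (Spearman-Brown) = 2(0.712)/(1+0.712) ≈ 0.8318
The standard error of measurement is 3.2000*√(1 − 0.8318) ≈ 3.2000*0.4102 ≈ 1.3125.

1.31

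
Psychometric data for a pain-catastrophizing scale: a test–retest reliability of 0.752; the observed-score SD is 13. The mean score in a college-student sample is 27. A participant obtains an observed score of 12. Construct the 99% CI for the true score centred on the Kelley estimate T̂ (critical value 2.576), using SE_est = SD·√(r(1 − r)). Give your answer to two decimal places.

[1.26, 30.18]

Estimated true score = 0.752×12 + (1 − 0.752)×27 ≈ 15.720
SE_est = SD × √(r(1 − r)) = 13.000 × √0.186 ≈ 13.000 × 0.432 ≈ 5.614
CI = 15.720 ± 2.576 × 5.614 → [1.258, 30.182]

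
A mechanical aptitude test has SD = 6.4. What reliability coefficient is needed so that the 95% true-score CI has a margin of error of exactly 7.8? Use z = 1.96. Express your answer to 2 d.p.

0.61

SEM needed = half-width / z = 7.8/1.96 ≈ 3.97959
r = 1 − (3.97959/6.4)² ≈ 1 − 0.38665 ≈ 0.61335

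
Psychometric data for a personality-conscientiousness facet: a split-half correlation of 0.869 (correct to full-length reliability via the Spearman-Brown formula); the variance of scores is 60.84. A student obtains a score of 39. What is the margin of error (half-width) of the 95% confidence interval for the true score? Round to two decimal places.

4.05

σ = 60.84^(1/2) = 7.8000
Spearman-Brown: r = 2(0.869) / (1 + 0.869) = 1.7380 / 1.8690 ≈ 0.9299
The standard error of measurement is 7.8000×√(1 − 0.9299) ≈ 7.8000×0.2647 ≈ 2.0650.
1.96 × SEM ≈ 4.0475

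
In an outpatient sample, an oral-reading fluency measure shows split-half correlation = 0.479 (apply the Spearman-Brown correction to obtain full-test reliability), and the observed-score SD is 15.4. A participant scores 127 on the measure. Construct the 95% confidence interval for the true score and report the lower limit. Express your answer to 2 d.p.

109.09

Full-length reliability (Spearman-Brown) = 2(0.479)/(1+0.479) ≃ 0.6477
SEM = 15.4000 × √(1 − 0.6477) = 15.4000 × √0.3523 ≃ 15.4000 × 0.5935 ≃ 9.1402
Margin = 1.96 × 9.1402 ≃ 17.9148
Lower limit = 127 − 17.9148 ≃ 109.0852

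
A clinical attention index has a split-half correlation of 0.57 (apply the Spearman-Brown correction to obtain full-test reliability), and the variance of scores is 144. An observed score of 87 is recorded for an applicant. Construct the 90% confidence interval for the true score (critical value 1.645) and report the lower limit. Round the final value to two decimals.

σ = 144^(1/2) = 12.000
r_full = 2·0.57 / (1 + 0.57) ≈ 0.726
SEM = 12.000 * √(1 − 0.726) = 12.000 * √0.274 ≈ 12.000 * 0.523 ≈ 6.280
Margin = 1.645 * 6.280 ≈ 10.331
Lower bound: 87 − 10.331 = 76.669

76.67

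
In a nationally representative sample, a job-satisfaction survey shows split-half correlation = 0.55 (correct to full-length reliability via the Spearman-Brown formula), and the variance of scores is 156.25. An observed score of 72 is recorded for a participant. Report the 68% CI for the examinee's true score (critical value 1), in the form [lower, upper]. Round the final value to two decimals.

SD = √156.25 = 12.5000
Full-length reliability (Spearman-Brown) = 2(0.55)/(1+0.55) ≈ 0.7097
The standard error of measurement is 12.5000*√(1 − 0.7097) ≈ 12.5000*0.5388 ≈ 6.7352.
1 * SEM ≈ 6.7352
CI = 72 ± 6.7352 → [65.2648, 78.7352]

[65.26, 78.74]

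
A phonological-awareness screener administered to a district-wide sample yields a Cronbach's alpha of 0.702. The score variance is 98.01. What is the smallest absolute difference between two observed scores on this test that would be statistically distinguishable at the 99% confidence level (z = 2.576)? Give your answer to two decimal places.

SD = √98.01 = 9.9000
The standard error of measurement is 9.9000×√(1 − 0.7020) ≃ 9.9000×0.5459 ≃ 5.4043.
Standard error of the difference = 5.4043·√2 ≃ 7.6429
Smallest detectable difference = 2.576×7.6429 ≃ 19.6881

19.69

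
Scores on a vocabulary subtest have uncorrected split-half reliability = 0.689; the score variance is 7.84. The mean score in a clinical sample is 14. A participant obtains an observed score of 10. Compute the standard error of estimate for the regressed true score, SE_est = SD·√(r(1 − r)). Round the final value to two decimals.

1.09

SD = √7.84 ≈ 2.80000
Full-length reliability (Spearman-Brown) = 2(0.689)/(1+0.689) ≈ 0.81587
SE_est = SD · √(r(1 − r)) = 2.80000 · √0.15023 ≈ 2.80000 · 0.38759 ≈ 1.08526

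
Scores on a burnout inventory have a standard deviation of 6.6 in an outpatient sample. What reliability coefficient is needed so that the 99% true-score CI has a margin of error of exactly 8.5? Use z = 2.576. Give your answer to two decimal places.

SEM needed = half-width / z = 8.5/2.576 ≈ 3.29969
r = 1 − (SEM / SD)² = 1 − (3.29969 / 6.6)² ≈ 1 − 0.24995 ≈ 0.75005

0.75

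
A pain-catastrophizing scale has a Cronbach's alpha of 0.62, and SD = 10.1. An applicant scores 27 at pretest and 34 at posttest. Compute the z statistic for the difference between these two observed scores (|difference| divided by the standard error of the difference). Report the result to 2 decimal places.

0.80

The standard error of measurement is 10.100×√(1 − 0.620) ≃ 10.100×0.616 ≃ 6.226.
SE_diff = SEM × √2 ≃ 6.226 × 1.414 ≃ 8.805
z = 7 / 8.805 ≃ 0.795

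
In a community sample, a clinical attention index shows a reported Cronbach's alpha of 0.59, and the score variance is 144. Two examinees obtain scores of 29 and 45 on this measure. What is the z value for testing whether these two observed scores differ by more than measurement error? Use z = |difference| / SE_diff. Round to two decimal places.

1.47

SD = √144 ≈ 12.000
SEM = 12.000 × √(1 − 0.590) = 12.000 × √0.410 ≈ 12.000 × 0.640 ≈ 7.684
SE_diff = SEM × √2 ≈ 7.684 × 1.414 ≈ 10.866
z = 16 / 10.866 ≈ 1.472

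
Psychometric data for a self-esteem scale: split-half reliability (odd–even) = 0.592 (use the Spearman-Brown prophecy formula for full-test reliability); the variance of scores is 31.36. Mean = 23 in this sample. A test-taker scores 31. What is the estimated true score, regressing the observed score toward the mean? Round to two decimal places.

28.95

Full-length reliability (Spearman-Brown) = 2(0.592)/(1+0.592) ≈ 0.744
T̂ = 0.744(31) + 0.256(23) ≈ 28.950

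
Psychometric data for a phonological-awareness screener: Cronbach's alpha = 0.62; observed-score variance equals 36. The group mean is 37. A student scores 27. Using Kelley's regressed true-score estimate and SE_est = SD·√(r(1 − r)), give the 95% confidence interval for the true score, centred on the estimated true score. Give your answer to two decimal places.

[25.09, 36.51]

SD = √36 = 6.0000
T̂ = 0.6200(27) + 0.3800(37) ≈ 30.8000
SE_est = 6.0000·√(0.6200·0.3800) ≈ 2.9123
CI = 30.8000 ± 1.96 · 2.9123 → [25.0919, 36.5081]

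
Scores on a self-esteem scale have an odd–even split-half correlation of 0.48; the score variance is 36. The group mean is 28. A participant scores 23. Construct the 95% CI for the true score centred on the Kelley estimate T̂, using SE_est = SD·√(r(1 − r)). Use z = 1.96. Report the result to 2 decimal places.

σ = 36^(1/2) = 6.000
r_full = 2·0.48 / (1 + 0.48) ≈ 0.649
T̂ = r·X + (1 − r)·M = 0.649*23 + 0.351*28 ≈ 14.919 + 9.838 ≈ 24.757
SE_est = 6.000·√[r(1 − r)] ≈ 2.864
95% CI: 24.757 ± 5.614 ≈ (19.143, 30.371)

[19.14, 30.37]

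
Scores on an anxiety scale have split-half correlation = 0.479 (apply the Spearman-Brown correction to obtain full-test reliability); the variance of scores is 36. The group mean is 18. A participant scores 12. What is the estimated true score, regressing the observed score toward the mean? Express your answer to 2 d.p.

14.11

Spearman-Brown: r = 2(0.479) / (1 + 0.479) = 0.958 / 1.479 ≃ 0.648
Estimated true score = 0.648*12 + (1 − 0.648)*18 ≃ 14.114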